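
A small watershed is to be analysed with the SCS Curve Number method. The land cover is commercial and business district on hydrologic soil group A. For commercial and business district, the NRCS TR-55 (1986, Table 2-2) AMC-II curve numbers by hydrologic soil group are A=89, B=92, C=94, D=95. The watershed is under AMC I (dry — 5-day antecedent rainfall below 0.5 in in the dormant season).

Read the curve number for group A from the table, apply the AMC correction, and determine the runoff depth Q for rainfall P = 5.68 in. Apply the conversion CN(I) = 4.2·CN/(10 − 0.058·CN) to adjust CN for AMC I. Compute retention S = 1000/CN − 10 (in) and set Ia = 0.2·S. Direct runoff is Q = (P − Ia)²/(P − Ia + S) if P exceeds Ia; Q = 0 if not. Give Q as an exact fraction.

Q = 28297729202/8770235775 in ≈ 3.227 in

NRCS table: commercial and business district, soil group A → CN(II) = 89
Adjust CN=89 to AMC I: 4.2·89/(10 − 0.058·89) → (1869/5) ÷ (2419/500) = 186900/2419 ≈ 77.263
Retention S: 1000/CN − 10 with CN=77.263 → S = 5500/1869 ≈ 2.943 in
Ia = 0.2·(5500/1869) = 1100/1869 in ≈ 0.589 in
Excess rainfall: 5.680 − 0.589 = 5.091 in; P > Ia so Q > 0
Q: (237898/46725)² ÷ (375398/46725) = 28297729202/8770235775 in (≈ 3.227 in)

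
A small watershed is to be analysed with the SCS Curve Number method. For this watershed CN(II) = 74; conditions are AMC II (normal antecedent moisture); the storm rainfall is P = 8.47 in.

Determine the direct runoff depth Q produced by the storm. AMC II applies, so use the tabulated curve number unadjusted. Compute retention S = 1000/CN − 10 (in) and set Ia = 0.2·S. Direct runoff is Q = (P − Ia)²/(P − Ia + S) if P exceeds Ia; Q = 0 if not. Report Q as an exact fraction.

CN(II) = 74; AMC II needs no correction.
Retention S: 1000/CN − 10 with CN=74.000 → S = 130/37 ≈ 3.514 in
Ia = 0.2S: 0.2·3.514 = 0.703 in (exactly 26/37)
Excess rainfall: 8.470 − 0.703 = 7.767 in; P > Ia so Q > 0
Q: (28739/3700)² ÷ (41739/3700) = 825930121/154434300 in (≈ 5.348 in)

Q = 825930121/154434300 in ≈ 5.348 in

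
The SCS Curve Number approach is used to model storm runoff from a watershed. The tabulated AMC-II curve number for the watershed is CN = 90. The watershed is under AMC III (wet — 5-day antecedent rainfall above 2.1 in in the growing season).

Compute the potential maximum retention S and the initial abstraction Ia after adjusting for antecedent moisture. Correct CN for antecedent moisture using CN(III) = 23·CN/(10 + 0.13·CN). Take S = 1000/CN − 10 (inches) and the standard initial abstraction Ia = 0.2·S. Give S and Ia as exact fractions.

Adjust CN=90 to AMC III: 23·90/(10 + 0.13·90) → 2070 ÷ (217/10) = 20700/217 ≈ 95.392
Retention S: 1000/CN − 10 with CN=95.392 → S = 100/207 ≈ 0.483 in
Initial abstraction Ia = S/5 = (100/207)/5 = 20/207 ≈ 0.097 in

S = 100/207 in ≈ 0.483 in; Ia = 20/207 in ≈ 0.097 in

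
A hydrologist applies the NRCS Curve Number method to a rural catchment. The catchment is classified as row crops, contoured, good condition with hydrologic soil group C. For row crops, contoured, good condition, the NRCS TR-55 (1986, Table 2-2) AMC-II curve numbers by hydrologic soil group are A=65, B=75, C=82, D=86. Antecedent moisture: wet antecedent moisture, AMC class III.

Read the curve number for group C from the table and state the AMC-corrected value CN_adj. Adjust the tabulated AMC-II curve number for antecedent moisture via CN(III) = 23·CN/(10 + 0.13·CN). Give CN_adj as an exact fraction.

NRCS table: row crops, contoured, good condition, soil group C → CN(II) = 82
Adjust CN=82 to AMC III: 23·82/(10 + 0.13·82) → 1886 ÷ (1033/50) = 94300/1033 ≈ 91.288

CN_adj = 94300/1033 ≈ 91.288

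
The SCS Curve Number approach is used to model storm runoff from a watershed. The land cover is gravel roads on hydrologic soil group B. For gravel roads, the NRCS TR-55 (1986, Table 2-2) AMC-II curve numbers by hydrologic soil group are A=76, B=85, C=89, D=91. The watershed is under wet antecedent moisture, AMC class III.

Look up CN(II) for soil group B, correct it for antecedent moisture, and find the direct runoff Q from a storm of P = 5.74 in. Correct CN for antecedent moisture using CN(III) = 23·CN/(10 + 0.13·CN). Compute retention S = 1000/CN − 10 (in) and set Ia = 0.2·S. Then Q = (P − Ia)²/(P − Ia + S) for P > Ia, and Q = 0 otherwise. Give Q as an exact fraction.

NRCS table: gravel roads, soil group B → CN(II) = 85
Wet (AMC III): CN(III) = 23·85/(10 + 0.13·85) = 1955/(421/20) = 39100/421 ≈ 92.874
S = 1000/(39100/421) − 10 = 300/391 in ≈ 0.767 in
Initial abstraction Ia = S/5 = (300/391)/5 = 60/391 ≈ 0.153 in
Excess rainfall: 5.740 − 0.153 = 5.587 in; P > Ia so Q > 0
Q: (109217/19550)² ÷ (124217/19550) = 11928353089/2428442350 in (≈ 4.912 in)

Q = 11928353089/2428442350 in ≈ 4.912 in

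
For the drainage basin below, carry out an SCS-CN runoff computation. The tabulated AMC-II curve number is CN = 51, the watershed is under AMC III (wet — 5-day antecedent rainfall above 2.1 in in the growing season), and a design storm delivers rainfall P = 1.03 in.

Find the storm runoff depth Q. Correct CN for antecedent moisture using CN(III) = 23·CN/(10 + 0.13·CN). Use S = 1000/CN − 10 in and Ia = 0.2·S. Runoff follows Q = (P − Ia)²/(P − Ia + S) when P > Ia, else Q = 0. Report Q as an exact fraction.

CN(III) from CN(II)=51: (23·51)/(10 + 0.13·51) = 117300/1663 ≈ 70.535
Retention S: 1000/CN − 10 with CN=70.535 → S = 4900/1173 ≈ 4.177 in
Ia = 0.2·(4900/1173) = 980/1173 in ≈ 0.835 in
Excess rainfall: 1.030 − 0.835 = 0.195 in; P > Ia so Q > 0
Q: (22819/117300)² ÷ (512819/117300) = 520706761/60153668700 in (≈ 0.009 in)

Q = 520706761/60153668700 in ≈ 0.009 in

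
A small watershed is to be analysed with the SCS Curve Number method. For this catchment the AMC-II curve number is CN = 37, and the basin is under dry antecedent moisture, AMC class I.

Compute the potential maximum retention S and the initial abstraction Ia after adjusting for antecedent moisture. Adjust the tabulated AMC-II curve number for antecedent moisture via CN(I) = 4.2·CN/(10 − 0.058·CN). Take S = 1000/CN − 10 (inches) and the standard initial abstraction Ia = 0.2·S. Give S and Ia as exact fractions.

S = 1500/37 in ≈ 40.541 in; Ia = 300/37 in ≈ 8.108 in

Dry (AMC I): CN(I) = 4.2·37/(10 − 0.058·37) = (777/5)/(3927/500) = 3700/187 ≈ 19.786
Max retention: S = 1000/(3700/187) − 10 = 1500/37 in (≈ 40.541 in)
Ia = 0.2S: 0.2·40.541 = 8.108 in (exactly 300/37)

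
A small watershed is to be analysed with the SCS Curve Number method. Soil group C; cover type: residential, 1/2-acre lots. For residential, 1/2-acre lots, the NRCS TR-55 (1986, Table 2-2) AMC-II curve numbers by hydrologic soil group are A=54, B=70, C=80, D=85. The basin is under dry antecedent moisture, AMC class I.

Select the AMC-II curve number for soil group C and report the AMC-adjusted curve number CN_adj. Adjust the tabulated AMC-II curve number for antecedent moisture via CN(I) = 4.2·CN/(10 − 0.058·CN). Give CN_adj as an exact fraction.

CN_adj = 4200/67 ≈ 62.687

NRCS table: residential, 1/2-acre lots, soil group C → CN(II) = 80
Dry (AMC I): CN(I) = 4.2·80/(10 − 0.058·80) = 336/(134/25) = 4200/67 ≈ 62.687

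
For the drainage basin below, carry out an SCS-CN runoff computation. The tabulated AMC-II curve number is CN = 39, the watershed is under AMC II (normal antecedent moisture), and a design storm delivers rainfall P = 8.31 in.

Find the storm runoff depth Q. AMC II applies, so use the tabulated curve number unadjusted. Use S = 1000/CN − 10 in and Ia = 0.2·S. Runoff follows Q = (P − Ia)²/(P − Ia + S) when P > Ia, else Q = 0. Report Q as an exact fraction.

CN(II) = 39; AMC II needs no correction.
Retention S: 1000/CN − 10 with CN=39.000 → S = 610/39 ≈ 15.641 in
Ia = 0.2·(610/39) = 122/39 in ≈ 3.128 in
Excess rainfall: 8.310 − 3.128 = 5.182 in; P > Ia so Q > 0
Runoff Q = (P−Ia)²/(P−Ia+S) = (5.182)²/(5.182+15.641) = 408403681/316715100 ≈ 1.289 in

Q = 408403681/316715100 in ≈ 1.289 in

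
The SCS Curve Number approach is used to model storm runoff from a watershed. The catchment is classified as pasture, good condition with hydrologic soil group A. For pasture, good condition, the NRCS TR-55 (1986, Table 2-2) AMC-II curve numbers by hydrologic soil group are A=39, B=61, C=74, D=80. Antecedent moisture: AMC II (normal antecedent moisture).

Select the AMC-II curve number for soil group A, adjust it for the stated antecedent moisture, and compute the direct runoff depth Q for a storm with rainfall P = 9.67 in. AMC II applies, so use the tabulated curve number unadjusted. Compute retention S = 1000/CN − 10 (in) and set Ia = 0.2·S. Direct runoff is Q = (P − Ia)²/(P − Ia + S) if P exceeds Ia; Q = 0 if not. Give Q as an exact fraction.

NRCS table: pasture, good condition, soil group A → CN(II) = 39
Average conditions: CN = 39 (no AMC adjustment).
Max retention: S = 1000/39 − 10 = 610/39 in (≈ 15.641 in)
Initial abstraction Ia = S/5 = (610/39)/5 = 122/39 ≈ 3.128 in
Since P=9.670 > Ia=3.128: effective rainfall P−Ia = 25513/3900 in
Runoff Q = (P−Ia)²/(P−Ia+S) = (6.542)²/(6.542+15.641) = 650913169/337400700 ≈ 1.929 in

Q = 650913169/337400700 in ≈ 1.929 in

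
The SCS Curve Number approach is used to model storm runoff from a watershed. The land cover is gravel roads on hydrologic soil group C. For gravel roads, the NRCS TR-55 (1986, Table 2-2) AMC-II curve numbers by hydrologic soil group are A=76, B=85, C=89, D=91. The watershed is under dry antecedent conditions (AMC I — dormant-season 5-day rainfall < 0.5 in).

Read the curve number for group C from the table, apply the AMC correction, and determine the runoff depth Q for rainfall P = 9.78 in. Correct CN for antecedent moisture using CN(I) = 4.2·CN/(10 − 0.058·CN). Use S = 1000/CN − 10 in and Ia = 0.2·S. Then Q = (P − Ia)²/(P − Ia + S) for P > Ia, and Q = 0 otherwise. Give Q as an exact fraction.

NRCS table: gravel roads, soil group C → CN(II) = 89
Adjust CN=89 to AMC I: 4.2·89/(10 − 0.058·89) → (1869/5) ÷ (2419/500) = 186900/2419 ≈ 77.263
Retention S: 1000/CN − 10 with CN=77.263 → S = 5500/1869 ≈ 2.943 in
Ia = 0.2·(5500/1869) = 1100/1869 in ≈ 0.589 in
Excess rainfall: 9.780 − 0.589 = 9.191 in; P > Ia so Q > 0
Q = (858941/93450)²/((858941/93450) + 5500/1869) = (737779641481/8732902500)/(1133941/93450) = 737779641481/105966786450 in ≈ 6.962 in

Q = 737779641481/105966786450 in ≈ 6.962 in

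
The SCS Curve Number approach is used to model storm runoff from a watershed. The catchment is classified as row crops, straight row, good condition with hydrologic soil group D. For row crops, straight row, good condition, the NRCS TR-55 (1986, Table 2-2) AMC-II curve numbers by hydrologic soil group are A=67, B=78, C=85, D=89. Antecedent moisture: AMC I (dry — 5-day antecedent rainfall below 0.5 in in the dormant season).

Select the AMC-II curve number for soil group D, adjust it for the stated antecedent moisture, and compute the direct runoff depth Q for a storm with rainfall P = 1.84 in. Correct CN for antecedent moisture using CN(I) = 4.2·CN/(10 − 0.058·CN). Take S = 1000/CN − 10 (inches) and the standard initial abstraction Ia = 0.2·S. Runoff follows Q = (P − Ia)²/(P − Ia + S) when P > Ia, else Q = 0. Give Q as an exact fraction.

NRCS table: row crops, straight row, good condition, soil group D → CN(II) = 89
Adjust CN=89 to AMC I: 4.2·89/(10 − 0.058·89) → (1869/5) ÷ (2419/500) = 186900/2419 ≈ 77.263
Retention S: 1000/CN − 10 with CN=77.263 → S = 5500/1869 ≈ 2.943 in
Initial abstraction Ia = S/5 = (5500/1869)/5 = 1100/1869 ≈ 0.589 in
Since P=1.840 > Ia=0.589: effective rainfall P−Ia = 58474/46725 in
Q: (58474/46725)² ÷ (195974/46725) = 1709604338/4578442575 in (≈ 0.373 in)

Q = 1709604338/4578442575 in ≈ 0.373 in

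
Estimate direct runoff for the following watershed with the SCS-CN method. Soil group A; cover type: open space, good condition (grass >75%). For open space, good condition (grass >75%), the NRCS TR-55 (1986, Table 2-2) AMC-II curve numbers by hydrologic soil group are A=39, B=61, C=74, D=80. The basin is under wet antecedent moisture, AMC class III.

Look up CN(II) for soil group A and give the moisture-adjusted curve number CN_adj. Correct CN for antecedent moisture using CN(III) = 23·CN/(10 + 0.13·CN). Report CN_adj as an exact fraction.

CN_adj = 89700/1507 ≈ 59.522

NRCS table: open space, good condition (grass >75%), soil group A → CN(II) = 39
Adjust CN=39 to AMC III: 23·39/(10 + 0.13·39) → 897 ÷ (1507/100) = 89700/1507 ≈ 59.522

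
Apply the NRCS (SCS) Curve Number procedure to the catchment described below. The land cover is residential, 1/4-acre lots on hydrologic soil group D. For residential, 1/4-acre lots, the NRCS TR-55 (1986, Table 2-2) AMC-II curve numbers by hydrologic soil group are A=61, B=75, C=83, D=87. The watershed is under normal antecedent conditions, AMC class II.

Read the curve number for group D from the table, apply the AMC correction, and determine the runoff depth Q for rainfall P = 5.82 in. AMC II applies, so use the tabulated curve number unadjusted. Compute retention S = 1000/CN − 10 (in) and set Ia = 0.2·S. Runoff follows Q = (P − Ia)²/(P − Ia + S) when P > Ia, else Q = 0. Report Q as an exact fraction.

NRCS table: residential, 1/4-acre lots, soil group D → CN(II) = 87
AMC II — tabulated CN = 87 applies directly.
S = 1000/87 − 10 = 130/87 in ≈ 1.494 in
Initial abstraction Ia = S/5 = (130/87)/5 = 26/87 ≈ 0.299 in
Since P=5.820 > Ia=0.299: effective rainfall P−Ia = 24017/4350 in
Q: (24017/4350)² ÷ (30517/4350) = 576816289/132748950 in (≈ 4.345 in)

Q = 576816289/132748950 in ≈ 4.345 in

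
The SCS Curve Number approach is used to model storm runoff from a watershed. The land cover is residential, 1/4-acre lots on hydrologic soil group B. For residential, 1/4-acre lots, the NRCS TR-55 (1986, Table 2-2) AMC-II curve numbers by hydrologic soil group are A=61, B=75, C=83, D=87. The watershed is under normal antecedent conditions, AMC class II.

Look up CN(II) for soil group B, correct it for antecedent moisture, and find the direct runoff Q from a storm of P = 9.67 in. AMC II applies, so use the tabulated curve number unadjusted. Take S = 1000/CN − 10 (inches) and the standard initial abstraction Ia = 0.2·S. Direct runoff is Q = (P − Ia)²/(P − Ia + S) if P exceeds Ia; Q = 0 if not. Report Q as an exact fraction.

Q = 7295401/1110300 in ≈ 6.571 in

NRCS table: residential, 1/4-acre lots, soil group B → CN(II) = 75
AMC II — tabulated CN = 75 applies directly.
S = 1000/75 − 10 = 10/3 in ≈ 3.333 in
Initial abstraction Ia = S/5 = (10/3)/5 = 2/3 ≈ 0.667 in
Excess rainfall: 9.670 − 0.667 = 9.003 in; P > Ia so Q > 0
Q: (2701/300)² ÷ (3701/300) = 7295401/1110300 in (≈ 6.571 in)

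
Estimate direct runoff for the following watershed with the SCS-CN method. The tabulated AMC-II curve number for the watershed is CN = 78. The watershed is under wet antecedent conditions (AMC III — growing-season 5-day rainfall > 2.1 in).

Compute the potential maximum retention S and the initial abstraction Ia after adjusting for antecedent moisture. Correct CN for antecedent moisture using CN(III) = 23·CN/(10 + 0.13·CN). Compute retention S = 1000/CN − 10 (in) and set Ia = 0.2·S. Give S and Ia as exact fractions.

S = 1100/897 in ≈ 1.226 in; Ia = 220/897 in ≈ 0.245 in

CN(III) from CN(II)=78: (23·78)/(10 + 0.13·78) = 89700/1007 ≈ 89.076
Max retention: S = 1000/(89700/1007) − 10 = 1100/897 in (≈ 1.226 in)
Initial abstraction Ia = S/5 = (1100/897)/5 = 220/897 ≈ 0.245 in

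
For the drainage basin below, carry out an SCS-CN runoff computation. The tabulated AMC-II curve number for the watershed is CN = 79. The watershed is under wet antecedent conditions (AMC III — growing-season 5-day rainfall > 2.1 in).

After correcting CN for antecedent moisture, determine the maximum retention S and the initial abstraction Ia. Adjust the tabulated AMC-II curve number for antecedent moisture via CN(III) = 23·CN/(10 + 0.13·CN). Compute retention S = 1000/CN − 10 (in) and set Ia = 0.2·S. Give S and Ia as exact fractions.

S = 2100/1817 in ≈ 1.156 in; Ia = 420/1817 in ≈ 0.231 in

Wet (AMC III): CN(III) = 23·79/(10 + 0.13·79) = 1817/(2027/100) = 181700/2027 ≈ 89.640
S = 1000/(181700/2027) − 10 = 2100/1817 in ≈ 1.156 in
Initial abstraction Ia = S/5 = (2100/1817)/5 = 420/1817 ≈ 0.231 in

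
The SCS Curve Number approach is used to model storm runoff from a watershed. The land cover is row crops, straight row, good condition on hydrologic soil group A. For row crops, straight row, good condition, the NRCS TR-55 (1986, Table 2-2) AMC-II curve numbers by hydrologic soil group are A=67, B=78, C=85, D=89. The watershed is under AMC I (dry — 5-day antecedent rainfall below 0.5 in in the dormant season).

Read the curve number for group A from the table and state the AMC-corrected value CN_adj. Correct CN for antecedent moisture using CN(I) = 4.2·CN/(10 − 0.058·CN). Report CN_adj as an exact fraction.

CN_adj = 46900/1019 ≈ 46.026

NRCS table: row crops, straight row, good condition, soil group A → CN(II) = 67
Adjust CN=67 to AMC I: 4.2·67/(10 − 0.058·67) → (1407/5) ÷ (3057/500) = 46900/1019 ≈ 46.026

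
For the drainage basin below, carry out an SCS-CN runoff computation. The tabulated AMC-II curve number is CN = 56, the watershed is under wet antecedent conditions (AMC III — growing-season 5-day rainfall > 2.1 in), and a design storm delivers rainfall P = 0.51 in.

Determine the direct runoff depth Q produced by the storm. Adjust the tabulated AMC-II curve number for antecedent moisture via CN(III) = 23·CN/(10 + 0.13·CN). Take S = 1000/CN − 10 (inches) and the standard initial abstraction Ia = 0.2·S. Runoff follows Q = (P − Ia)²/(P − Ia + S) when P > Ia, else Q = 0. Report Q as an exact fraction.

Q = 0 in ≈ 0.000 in

Wet (AMC III): CN(III) = 23·56/(10 + 0.13·56) = 1288/(432/25) = 4025/54 ≈ 74.537
Max retention: S = 1000/(4025/54) − 10 = 550/161 in (≈ 3.416 in)
Ia = 0.2S: 0.2·3.416 = 0.683 in (exactly 110/161)
P = 0.510 ≤ Ia = 0.683 in: entire storm abstracted, Q = 0.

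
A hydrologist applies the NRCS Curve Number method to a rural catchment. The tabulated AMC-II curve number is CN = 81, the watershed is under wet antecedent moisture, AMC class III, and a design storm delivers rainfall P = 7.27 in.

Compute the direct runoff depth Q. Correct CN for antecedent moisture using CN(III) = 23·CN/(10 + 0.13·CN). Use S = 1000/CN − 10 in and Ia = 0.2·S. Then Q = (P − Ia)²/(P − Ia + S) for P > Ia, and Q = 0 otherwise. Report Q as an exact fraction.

Wet (AMC III): CN(III) = 23·81/(10 + 0.13·81) = 1863/(2053/100) = 186300/2053 ≈ 90.745
Retention S: 1000/CN − 10 with CN=90.745 → S = 1900/1863 ≈ 1.020 in
Ia = 0.2·(1900/1863) = 380/1863 in ≈ 0.204 in
Excess rainfall: 7.270 − 0.204 = 7.066 in; P > Ia so Q > 0
Runoff Q = (P−Ia)²/(P−Ia+S) = (7.066)²/(7.066+1.020) = 1732911592801/280642506300 ≈ 6.175 in

Q = 1732911592801/280642506300 in ≈ 6.175 in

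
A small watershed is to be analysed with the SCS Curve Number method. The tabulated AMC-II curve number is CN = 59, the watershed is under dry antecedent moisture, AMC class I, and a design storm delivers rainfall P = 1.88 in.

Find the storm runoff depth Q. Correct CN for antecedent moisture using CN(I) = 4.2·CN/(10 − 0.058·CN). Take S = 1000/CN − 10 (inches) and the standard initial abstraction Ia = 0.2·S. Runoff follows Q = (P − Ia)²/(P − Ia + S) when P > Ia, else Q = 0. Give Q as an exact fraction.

Q = 0 in ≈ 0.000 in

CN(I) from CN(II)=59: (4.2·59)/(10 − 0.058·59) = 123900/3289 ≈ 37.671
Max retention: S = 1000/(123900/3289) − 10 = 20500/1239 in (≈ 16.546 in)
Ia = 0.2S: 0.2·16.546 = 3.309 in (exactly 4100/1239)
P = 1.880 ≤ Ia = 3.309 in: entire storm abstracted, Q = 0.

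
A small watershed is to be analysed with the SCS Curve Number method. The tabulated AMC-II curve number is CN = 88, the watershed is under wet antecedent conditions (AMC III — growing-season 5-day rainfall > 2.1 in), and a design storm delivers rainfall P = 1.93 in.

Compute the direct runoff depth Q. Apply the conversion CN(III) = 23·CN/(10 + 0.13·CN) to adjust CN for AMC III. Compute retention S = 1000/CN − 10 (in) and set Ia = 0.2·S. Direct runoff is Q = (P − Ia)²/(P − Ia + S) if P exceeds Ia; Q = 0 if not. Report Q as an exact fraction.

Q = 2100297241/1538973700 in ≈ 1.365 in

Adjust CN=88 to AMC III: 23·88/(10 + 0.13·88) → 2024 ÷ (536/25) = 6325/67 ≈ 94.403
S = 1000/(6325/67) − 10 = 150/253 in ≈ 0.593 in
Ia = 0.2S: 0.2·0.593 = 0.119 in (exactly 30/253)
P − Ia = 1.930 − 0.119 = 45829/25300 ≈ 1.811 in (> 0, runoff occurs)
Q = (45829/25300)²/((45829/25300) + 150/253) = (2100297241/640090000)/(60829/25300) = 2100297241/1538973700 in ≈ 1.365 in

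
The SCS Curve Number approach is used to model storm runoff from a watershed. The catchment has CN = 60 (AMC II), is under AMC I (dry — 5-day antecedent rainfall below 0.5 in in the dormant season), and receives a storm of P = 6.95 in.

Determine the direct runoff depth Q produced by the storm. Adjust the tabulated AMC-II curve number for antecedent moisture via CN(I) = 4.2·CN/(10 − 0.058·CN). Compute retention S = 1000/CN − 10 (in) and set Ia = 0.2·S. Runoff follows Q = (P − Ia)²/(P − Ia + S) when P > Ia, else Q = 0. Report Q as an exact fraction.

Dry (AMC I): CN(I) = 4.2·60/(10 − 0.058·60) = 252/(163/25) = 6300/163 ≈ 38.650
S = 1000/(6300/163) − 10 = 1000/63 in ≈ 15.873 in
Ia = 0.2·(1000/63) = 200/63 in ≈ 3.175 in
Since P=6.950 > Ia=3.175: effective rainfall P−Ia = 4757/1260 in
Runoff Q = (P−Ia)²/(P−Ia+S) = (3.775)²/(3.775+15.873) = 22629049/31193820 ≈ 0.725 in

Q = 22629049/31193820 in ≈ 0.725 in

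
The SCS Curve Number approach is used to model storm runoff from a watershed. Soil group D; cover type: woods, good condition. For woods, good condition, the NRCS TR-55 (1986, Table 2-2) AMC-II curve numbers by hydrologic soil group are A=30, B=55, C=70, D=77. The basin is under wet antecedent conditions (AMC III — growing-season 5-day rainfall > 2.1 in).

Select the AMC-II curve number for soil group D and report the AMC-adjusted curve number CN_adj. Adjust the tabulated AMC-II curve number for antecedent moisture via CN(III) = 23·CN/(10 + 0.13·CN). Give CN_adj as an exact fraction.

CN_adj = 7700/87 ≈ 88.506

NRCS table: woods, good condition, soil group D → CN(II) = 77
Wet (AMC III): CN(III) = 23·77/(10 + 0.13·77) = 1771/(2001/100) = 7700/87 ≈ 88.506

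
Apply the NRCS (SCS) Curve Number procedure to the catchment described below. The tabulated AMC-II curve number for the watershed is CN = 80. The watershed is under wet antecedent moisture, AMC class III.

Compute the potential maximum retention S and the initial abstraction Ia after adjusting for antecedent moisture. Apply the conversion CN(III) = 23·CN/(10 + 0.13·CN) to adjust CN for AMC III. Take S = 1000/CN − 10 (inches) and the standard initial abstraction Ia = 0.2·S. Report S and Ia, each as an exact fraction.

CN(III) from CN(II)=80: (23·80)/(10 + 0.13·80) = 4600/51 ≈ 90.196
S = 1000/(4600/51) − 10 = 25/23 in ≈ 1.087 in
Initial abstraction Ia = S/5 = (25/23)/5 = 5/23 ≈ 0.217 in

S = 25/23 in ≈ 1.087 in; Ia = 5/23 in ≈ 0.217 in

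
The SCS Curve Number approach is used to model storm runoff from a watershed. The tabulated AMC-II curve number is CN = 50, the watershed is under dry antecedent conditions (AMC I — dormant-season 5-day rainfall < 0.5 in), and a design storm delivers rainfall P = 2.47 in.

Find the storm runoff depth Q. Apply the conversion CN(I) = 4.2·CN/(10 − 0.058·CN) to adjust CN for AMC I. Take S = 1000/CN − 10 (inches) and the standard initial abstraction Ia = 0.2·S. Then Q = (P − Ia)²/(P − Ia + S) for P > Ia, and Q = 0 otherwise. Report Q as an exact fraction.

Q = 0 in ≈ 0.000 in

CN(I) from CN(II)=50: (4.2·50)/(10 − 0.058·50) = 2100/71 ≈ 29.577
Retention S: 1000/CN − 10 with CN=29.577 → S = 500/21 ≈ 23.810 in
Ia = 0.2·(500/21) = 100/21 in ≈ 4.762 in
P = 2.470 ≤ Ia = 4.762 in: entire storm abstracted, Q = 0.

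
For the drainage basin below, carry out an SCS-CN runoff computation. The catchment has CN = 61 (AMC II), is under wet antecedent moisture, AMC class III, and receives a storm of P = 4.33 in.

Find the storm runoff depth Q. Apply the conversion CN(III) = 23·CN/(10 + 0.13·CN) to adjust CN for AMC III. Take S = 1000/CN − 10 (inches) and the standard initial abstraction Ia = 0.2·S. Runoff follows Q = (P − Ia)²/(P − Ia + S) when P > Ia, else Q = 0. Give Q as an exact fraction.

CN(III) from CN(II)=61: (23·61)/(10 + 0.13·61) = 140300/1793 ≈ 78.249
Retention S: 1000/CN − 10 with CN=78.249 → S = 3900/1403 ≈ 2.780 in
Ia = 0.2·(3900/1403) = 780/1403 in ≈ 0.556 in
Excess rainfall: 4.330 − 0.556 = 3.774 in; P > Ia so Q > 0
Q = (529499/140300)²/((529499/140300) + 3900/1403) = (280369191001/19684090000)/(919499/140300) = 280369191001/129005709700 in ≈ 2.173 in

Q = 280369191001/129005709700 in ≈ 2.173 in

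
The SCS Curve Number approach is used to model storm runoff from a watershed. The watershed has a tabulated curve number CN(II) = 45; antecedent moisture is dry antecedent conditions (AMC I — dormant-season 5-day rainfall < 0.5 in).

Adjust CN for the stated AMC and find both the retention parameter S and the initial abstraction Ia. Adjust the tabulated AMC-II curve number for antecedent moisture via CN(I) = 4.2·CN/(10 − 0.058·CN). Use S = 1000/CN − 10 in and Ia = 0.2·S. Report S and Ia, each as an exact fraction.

CN(I) from CN(II)=45: (4.2·45)/(10 − 0.058·45) = 18900/739 ≈ 25.575
Max retention: S = 1000/(18900/739) − 10 = 5500/189 in (≈ 29.101 in)
Ia = 0.2S: 0.2·29.101 = 5.820 in (exactly 1100/189)

S = 5500/189 in ≈ 29.101 in; Ia = 1100/189 in ≈ 5.820 in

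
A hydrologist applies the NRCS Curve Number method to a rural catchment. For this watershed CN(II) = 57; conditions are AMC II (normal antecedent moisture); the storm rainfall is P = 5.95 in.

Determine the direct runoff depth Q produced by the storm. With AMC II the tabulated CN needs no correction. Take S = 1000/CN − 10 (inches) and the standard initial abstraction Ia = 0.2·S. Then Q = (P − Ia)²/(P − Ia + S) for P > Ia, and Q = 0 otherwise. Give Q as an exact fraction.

AMC II — tabulated CN = 57 applies directly.
Retention S: 1000/CN − 10 with CN=57.000 → S = 430/57 ≈ 7.544 in
Ia = 0.2S: 0.2·7.544 = 1.509 in (exactly 86/57)
Since P=5.950 > Ia=1.509: effective rainfall P−Ia = 5063/1140 in
Q: (5063/1140)² ÷ (13663/1140) = 25633969/15575820 in (≈ 1.646 in)

Q = 25633969/15575820 in ≈ 1.646 in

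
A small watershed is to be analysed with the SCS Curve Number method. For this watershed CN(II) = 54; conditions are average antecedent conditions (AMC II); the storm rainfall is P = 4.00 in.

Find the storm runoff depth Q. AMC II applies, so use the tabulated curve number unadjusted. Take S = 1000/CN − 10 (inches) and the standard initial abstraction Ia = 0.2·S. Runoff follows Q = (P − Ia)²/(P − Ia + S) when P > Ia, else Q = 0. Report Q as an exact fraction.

Q = 961/1971 in ≈ 0.488 in

Average conditions: CN = 54 (no AMC adjustment).
Max retention: S = 1000/54 − 10 = 230/27 in (≈ 8.519 in)
Ia = 0.2·(230/27) = 46/27 in ≈ 1.704 in
Excess rainfall: 4.000 − 1.704 = 2.296 in; P > Ia so Q > 0
Q: (62/27)² ÷ (292/27) = 961/1971 in (≈ 0.488 in)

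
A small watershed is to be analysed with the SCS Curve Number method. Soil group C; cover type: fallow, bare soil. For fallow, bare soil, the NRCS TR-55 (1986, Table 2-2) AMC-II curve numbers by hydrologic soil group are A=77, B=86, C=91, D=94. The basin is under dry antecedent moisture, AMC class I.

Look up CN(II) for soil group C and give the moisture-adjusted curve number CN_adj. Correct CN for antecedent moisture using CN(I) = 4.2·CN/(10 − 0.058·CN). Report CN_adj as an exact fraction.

NRCS table: fallow, bare soil, soil group C → CN(II) = 91
Adjust CN=91 to AMC I: 4.2·91/(10 − 0.058·91) → (1911/5) ÷ (2361/500) = 63700/787 ≈ 80.940

CN_adj = 63700/787 ≈ 80.940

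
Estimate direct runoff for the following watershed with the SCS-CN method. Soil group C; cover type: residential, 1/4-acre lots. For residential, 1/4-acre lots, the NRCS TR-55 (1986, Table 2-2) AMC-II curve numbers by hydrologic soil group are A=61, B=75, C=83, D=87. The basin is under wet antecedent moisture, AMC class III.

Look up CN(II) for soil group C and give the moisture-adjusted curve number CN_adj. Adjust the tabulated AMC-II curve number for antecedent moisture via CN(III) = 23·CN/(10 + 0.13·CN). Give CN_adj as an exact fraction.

NRCS table: residential, 1/4-acre lots, soil group C → CN(II) = 83
Wet (AMC III): CN(III) = 23·83/(10 + 0.13·83) = 1909/(2079/100) = 190900/2079 ≈ 91.823

CN_adj = 190900/2079 ≈ 91.823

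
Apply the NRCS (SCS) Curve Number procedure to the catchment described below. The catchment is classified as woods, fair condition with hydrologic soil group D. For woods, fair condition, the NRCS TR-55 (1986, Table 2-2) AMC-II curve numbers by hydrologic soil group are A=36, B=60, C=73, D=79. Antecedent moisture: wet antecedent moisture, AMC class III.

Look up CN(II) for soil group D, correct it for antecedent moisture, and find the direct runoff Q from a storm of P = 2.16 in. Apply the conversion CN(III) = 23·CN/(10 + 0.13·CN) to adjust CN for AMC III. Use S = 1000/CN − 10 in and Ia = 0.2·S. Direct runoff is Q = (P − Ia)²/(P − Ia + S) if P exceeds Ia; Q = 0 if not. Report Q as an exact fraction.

Q = 1279485654/1060810025 in ≈ 1.206 in

NRCS table: woods, fair condition, soil group D → CN(II) = 79
Adjust CN=79 to AMC III: 23·79/(10 + 0.13·79) → 1817 ÷ (2027/100) = 181700/2027 ≈ 89.640
Retention S: 1000/CN − 10 with CN=89.640 → S = 2100/1817 ≈ 1.156 in
Ia = 0.2S: 0.2·1.156 = 0.231 in (exactly 420/1817)
Excess rainfall: 2.160 − 0.231 = 1.929 in; P > Ia so Q > 0
Runoff Q = (P−Ia)²/(P−Ia+S) = (1.929)²/(1.929+1.156) = 1279485654/1060810025 ≈ 1.206 in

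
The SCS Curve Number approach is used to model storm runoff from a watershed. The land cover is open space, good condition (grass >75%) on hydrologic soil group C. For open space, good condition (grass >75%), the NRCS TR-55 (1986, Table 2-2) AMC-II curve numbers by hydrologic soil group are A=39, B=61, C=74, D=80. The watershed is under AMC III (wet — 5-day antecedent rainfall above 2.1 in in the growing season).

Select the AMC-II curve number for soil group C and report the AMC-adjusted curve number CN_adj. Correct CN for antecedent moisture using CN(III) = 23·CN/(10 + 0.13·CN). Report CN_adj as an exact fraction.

CN_adj = 85100/981 ≈ 86.748

NRCS table: open space, good condition (grass >75%), soil group C → CN(II) = 74
CN(III) from CN(II)=74: (23·74)/(10 + 0.13·74) = 85100/981 ≈ 86.748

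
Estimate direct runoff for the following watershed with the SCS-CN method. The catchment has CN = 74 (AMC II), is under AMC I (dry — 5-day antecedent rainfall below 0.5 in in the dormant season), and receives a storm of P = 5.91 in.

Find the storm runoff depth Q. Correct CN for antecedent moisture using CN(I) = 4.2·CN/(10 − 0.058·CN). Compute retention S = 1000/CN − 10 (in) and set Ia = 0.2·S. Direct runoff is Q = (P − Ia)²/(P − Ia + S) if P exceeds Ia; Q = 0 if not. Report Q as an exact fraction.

Q = 108377248849/76084383900 in ≈ 1.424 in

Adjust CN=74 to AMC I: 4.2·74/(10 − 0.058·74) → (1554/5) ÷ (1427/250) = 77700/1427 ≈ 54.450
Retention S: 1000/CN − 10 with CN=54.450 → S = 6500/777 ≈ 8.366 in
Ia = 0.2·(6500/777) = 1300/777 in ≈ 1.673 in
P − Ia = 5.910 − 1.673 = 329207/77700 ≈ 4.237 in (> 0, runoff occurs)
Runoff Q = (P−Ia)²/(P−Ia+S) = (4.237)²/(4.237+8.366) = 108377248849/76084383900 ≈ 1.424 in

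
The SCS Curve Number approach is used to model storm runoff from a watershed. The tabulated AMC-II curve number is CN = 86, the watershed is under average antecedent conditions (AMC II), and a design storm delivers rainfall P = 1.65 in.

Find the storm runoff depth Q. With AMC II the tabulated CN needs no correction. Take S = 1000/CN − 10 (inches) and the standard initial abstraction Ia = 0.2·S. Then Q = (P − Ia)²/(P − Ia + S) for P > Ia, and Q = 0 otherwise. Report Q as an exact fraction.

Q = 1297321/2183540 in ≈ 0.594 in

AMC II — tabulated CN = 86 applies directly.
Max retention: S = 1000/86 − 10 = 70/43 in (≈ 1.628 in)
Ia = 0.2S: 0.2·1.628 = 0.326 in (exactly 14/43)
P − Ia = 1.650 − 0.326 = 1139/860 ≈ 1.324 in (> 0, runoff occurs)
Runoff Q = (P−Ia)²/(P−Ia+S) = (1.324)²/(1.324+1.628) = 1297321/2183540 ≈ 0.594 in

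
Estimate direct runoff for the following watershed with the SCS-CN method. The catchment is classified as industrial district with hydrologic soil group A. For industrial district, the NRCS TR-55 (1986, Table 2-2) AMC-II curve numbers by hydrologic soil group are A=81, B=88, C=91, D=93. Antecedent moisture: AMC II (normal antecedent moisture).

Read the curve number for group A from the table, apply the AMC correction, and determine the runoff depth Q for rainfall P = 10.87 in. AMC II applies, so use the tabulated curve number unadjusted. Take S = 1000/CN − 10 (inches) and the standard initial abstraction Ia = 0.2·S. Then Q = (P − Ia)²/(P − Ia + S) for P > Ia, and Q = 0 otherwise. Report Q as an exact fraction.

NRCS table: industrial district, soil group A → CN(II) = 81
Average conditions: CN = 81 (no AMC adjustment).
Max retention: S = 1000/81 − 10 = 190/81 in (≈ 2.346 in)
Ia = 0.2S: 0.2·2.346 = 0.469 in (exactly 38/81)
Excess rainfall: 10.870 − 0.469 = 10.401 in; P > Ia so Q > 0
Runoff Q = (P−Ia)²/(P−Ia+S) = (10.401)²/(10.401+2.346) = 7097557009/836300700 ≈ 8.487 in

Q = 7097557009/836300700 in ≈ 8.487 in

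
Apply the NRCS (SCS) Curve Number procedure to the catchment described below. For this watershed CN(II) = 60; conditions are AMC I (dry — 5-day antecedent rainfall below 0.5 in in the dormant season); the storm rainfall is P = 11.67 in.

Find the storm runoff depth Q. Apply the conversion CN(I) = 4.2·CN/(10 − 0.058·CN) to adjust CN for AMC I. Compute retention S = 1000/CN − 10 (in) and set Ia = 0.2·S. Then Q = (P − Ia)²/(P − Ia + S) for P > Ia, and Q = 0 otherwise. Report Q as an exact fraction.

CN(I) from CN(II)=60: (4.2·60)/(10 − 0.058·60) = 6300/163 ≈ 38.650
Retention S: 1000/CN − 10 with CN=38.650 → S = 1000/63 ≈ 15.873 in
Ia = 0.2·(1000/63) = 200/63 in ≈ 3.175 in
Excess rainfall: 11.670 − 3.175 = 8.495 in; P > Ia so Q > 0
Q = (53521/6300)²/((53521/6300) + 1000/63) = (2864497441/39690000)/(153521/6300) = 2864497441/967182300 in ≈ 2.962 in

Q = 2864497441/967182300 in ≈ 2.962 in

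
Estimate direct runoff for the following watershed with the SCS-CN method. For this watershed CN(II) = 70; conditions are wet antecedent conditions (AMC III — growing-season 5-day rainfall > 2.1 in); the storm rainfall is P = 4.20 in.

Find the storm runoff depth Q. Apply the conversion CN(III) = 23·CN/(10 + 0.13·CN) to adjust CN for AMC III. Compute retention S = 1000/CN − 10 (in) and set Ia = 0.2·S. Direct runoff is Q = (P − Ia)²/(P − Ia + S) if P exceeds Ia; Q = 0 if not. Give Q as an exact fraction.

Q = 1054729/409745 in ≈ 2.574 in

Adjust CN=70 to AMC III: 23·70/(10 + 0.13·70) → 1610 ÷ (191/10) = 16100/191 ≈ 84.293
Retention S: 1000/CN − 10 with CN=84.293 → S = 300/161 ≈ 1.863 in
Ia = 0.2·(300/161) = 60/161 in ≈ 0.373 in
Excess rainfall: 4.200 − 0.373 = 3.827 in; P > Ia so Q > 0
Q: (3081/805)² ÷ (4581/805) = 1054729/409745 in (≈ 2.574 in)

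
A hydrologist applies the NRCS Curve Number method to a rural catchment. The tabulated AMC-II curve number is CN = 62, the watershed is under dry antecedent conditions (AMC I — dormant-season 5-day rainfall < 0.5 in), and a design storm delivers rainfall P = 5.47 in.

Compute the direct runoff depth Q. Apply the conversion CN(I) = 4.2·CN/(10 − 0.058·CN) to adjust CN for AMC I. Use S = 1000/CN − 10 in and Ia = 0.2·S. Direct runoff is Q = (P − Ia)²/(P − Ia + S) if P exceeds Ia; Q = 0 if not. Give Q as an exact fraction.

Q = 27588213409/72657914700 in ≈ 0.380 in

Dry (AMC I): CN(I) = 4.2·62/(10 − 0.058·62) = (1302/5)/(1601/250) = 65100/1601 ≈ 40.662
S = 1000/(65100/1601) − 10 = 9500/651 in ≈ 14.593 in
Ia = 0.2S: 0.2·14.593 = 2.919 in (exactly 1900/651)
P − Ia = 5.470 − 2.919 = 166097/65100 ≈ 2.551 in (> 0, runoff occurs)
Q = (166097/65100)²/((166097/65100) + 9500/651) = (27588213409/4238010000)/(1116097/65100) = 27588213409/72657914700 in ≈ 0.380 in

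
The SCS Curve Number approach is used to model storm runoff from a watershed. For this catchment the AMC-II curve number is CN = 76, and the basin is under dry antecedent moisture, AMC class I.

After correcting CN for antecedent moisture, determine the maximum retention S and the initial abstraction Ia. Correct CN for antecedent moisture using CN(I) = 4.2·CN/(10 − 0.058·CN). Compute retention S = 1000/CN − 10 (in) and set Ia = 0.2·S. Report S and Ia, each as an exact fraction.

Adjust CN=76 to AMC I: 4.2·76/(10 − 0.058·76) → (1596/5) ÷ (699/125) = 13300/233 ≈ 57.082
Retention S: 1000/CN − 10 with CN=57.082 → S = 1000/133 ≈ 7.519 in
Initial abstraction Ia = S/5 = (1000/133)/5 = 200/133 ≈ 1.504 in

S = 1000/133 in ≈ 7.519 in; Ia = 200/133 in ≈ 1.504 in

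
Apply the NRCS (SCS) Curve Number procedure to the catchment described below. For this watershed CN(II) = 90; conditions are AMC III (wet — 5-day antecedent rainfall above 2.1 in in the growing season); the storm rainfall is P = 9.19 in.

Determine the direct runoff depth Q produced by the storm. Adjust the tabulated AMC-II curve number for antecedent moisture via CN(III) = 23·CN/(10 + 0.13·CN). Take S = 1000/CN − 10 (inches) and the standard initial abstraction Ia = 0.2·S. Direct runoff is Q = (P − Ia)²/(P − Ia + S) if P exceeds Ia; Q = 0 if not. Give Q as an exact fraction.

Q = 35431662289/4103423100 in ≈ 8.635 in

Wet (AMC III): CN(III) = 23·90/(10 + 0.13·90) = 2070/(217/10) = 20700/217 ≈ 95.392
S = 1000/(20700/217) − 10 = 100/207 in ≈ 0.483 in
Initial abstraction Ia = S/5 = (100/207)/5 = 20/207 ≈ 0.097 in
Excess rainfall: 9.190 − 0.097 = 9.093 in; P > Ia so Q > 0
Q: (188233/20700)² ÷ (198233/20700) = 35431662289/4103423100 in (≈ 8.635 in)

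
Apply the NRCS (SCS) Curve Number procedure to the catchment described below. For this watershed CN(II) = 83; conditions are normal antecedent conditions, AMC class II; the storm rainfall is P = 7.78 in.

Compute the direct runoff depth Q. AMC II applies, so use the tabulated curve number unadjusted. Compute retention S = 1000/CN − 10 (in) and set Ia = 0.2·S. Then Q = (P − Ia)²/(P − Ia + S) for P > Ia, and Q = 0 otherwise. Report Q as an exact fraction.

CN(II) = 83; AMC II needs no correction.
Max retention: S = 1000/83 − 10 = 170/83 in (≈ 2.048 in)
Initial abstraction Ia = S/5 = (170/83)/5 = 34/83 ≈ 0.410 in
Since P=7.780 > Ia=0.410: effective rainfall P−Ia = 30587/4150 in
Q: (30587/4150)² ÷ (39087/4150) = 935564569/162211050 in (≈ 5.768 in)

Q = 935564569/162211050 in ≈ 5.768 in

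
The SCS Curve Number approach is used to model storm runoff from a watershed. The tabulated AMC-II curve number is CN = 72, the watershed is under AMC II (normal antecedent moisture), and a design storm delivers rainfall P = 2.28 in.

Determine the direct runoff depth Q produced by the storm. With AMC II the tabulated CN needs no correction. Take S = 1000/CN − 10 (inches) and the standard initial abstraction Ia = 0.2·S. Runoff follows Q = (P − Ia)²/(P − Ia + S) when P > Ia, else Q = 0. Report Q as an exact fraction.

Q = 114244/272925 in ≈ 0.419 in

CN(II) = 72; AMC II needs no correction.
Retention S: 1000/CN − 10 with CN=72.000 → S = 35/9 ≈ 3.889 in
Ia = 0.2·(35/9) = 7/9 in ≈ 0.778 in
Excess rainfall: 2.280 − 0.778 = 1.502 in; P > Ia so Q > 0
Runoff Q = (P−Ia)²/(P−Ia+S) = (1.502)²/(1.502+3.889) = 114244/272925 ≈ 0.419 in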